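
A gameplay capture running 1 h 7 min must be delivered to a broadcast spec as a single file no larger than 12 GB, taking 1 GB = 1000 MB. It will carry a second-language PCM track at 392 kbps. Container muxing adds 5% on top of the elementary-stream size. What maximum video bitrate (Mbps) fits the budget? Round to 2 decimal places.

Budget: 12 GB = 96000.0 Mb.
Stream payload after overhead: 96000.0 / 1.05 = 91428.6 Mb.
1 h 7 min = 67 min = 4020 s
Total bitrate budget: 91428.6 Mb / 4020 s = 22.743 Mbps.
Audio: 392 kbps = 0.392 Mbps.
Video: 22.743 − 0.392 = 22.351 Mbps.

22.35 Mbps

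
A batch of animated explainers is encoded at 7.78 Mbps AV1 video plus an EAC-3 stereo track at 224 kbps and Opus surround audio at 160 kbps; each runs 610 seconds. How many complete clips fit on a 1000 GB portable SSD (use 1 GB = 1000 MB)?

1606

Audio total: 224 + 160 = 384 kbps = 0.384 Mbps.
Total bitrate: 8.164 Mbps.
Per item: 8.164 Mbps × 610 s = 4,980 Mb = 622.5 MB.
Capacity: 1000 GB = 8,000,000 Mb; 1606.41 items → 1606 complete.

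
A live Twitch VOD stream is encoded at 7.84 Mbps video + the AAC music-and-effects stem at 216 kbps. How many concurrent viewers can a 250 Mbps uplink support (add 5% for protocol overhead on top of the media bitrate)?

29

Audio: 216 kbps = 0.216 Mbps.
Per-viewer media rate: 8.056 Mbps.
On the wire with 5% overhead: 8.459 Mbps.
250 Mbps = 250.0 Mbps; 250.0 / 8.459 = 29.56 → 29 viewers.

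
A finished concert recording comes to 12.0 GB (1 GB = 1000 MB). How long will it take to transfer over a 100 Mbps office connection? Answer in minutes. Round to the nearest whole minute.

File: 12.0 GB = 96000.0 Mb.
At 100 Mbps: 96000.0 / 100 = 960.0 s ≈ 16 minutes.

16 minutes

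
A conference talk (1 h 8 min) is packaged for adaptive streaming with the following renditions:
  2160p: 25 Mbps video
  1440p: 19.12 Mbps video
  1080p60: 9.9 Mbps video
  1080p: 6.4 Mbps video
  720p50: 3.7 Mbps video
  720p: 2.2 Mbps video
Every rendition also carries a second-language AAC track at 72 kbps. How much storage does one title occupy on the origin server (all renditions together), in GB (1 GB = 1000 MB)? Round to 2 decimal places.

1 h 8 min = 68 min = 4080 s
Audio: 72 kbps = 0.072 Mbps.
Sum of rendition bitrates: (25+0.072) + (19.12+0.072) + (9.9+0.072) + (6.4+0.072) + (3.7+0.072) + (2.2+0.072) = 66.752 Mbps.
× 4080 s = 272,348 Mb = 34,044 MB = 34.04 GB.

34.04 GB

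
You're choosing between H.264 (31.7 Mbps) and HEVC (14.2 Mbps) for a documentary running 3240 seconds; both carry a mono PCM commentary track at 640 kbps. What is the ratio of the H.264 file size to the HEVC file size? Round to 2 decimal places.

2.18

Audio: 640 kbps = 0.640 Mbps.
H.264: 32.340 Mbps × 3240 s = 104781.6 Mb = 12.198 GiB.
HEVC: 14.840 Mbps × 3240 s = 48081.6 Mb = 5.597 GiB.
Ratio: 12.198 / 5.597 = 2.179.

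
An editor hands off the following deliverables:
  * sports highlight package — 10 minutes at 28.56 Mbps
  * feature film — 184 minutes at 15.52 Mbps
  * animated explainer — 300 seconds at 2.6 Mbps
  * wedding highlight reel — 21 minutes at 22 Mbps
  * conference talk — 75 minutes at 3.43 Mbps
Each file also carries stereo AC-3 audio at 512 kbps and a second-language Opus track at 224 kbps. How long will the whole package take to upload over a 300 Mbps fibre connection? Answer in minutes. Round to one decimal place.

13.6 minutes

Audio total: 512 + 224 = 736 kbps = 0.736 Mbps.
sports highlight package: 29.296 Mbps × 600 s = 17577.6 Mb
feature film: 16.256 Mbps × 11040 s = 179466.2 Mb
animated explainer: 3.336 Mbps × 300 s = 1000.8 Mb
wedding highlight reel: 22.736 Mbps × 1260 s = 28647.4 Mb
conference talk: 4.166 Mbps × 4500 s = 18747.0 Mb
Total: 245439.0 Mb = 30679.9 MB.
At 300 Mbps: 245439.0 / 300 = 818 s ≈ 13.6 minutes.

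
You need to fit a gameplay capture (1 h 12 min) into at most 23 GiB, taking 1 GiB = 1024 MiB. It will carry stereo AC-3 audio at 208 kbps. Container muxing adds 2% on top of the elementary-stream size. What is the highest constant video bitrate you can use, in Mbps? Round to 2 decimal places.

Budget: 23 GiB = 197568.5 Mb.
Stream payload after overhead: 197568.5 / 1.02 = 193694.6 Mb.
1 h 12 min = 72 min = 4320 s
Total bitrate budget: 193694.6 Mb / 4320 s = 44.837 Mbps.
Audio: 208 kbps = 0.208 Mbps.
Video: 44.837 − 0.208 = 44.629 Mbps.

44.63 Mbps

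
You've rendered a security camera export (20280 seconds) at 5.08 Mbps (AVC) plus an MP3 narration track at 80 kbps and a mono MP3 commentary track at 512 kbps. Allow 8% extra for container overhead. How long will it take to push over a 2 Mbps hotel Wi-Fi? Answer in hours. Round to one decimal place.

Audio total: 80 + 512 = 592 kbps = 0.592 Mbps.
Total bitrate: 5.672 Mbps.
File: 5.672 Mbps × 20280 s = 115028.2 Mb.
With 8% container overhead: ×1.08. → 124230.4 Mb.
At 2 Mbps: 124230.4 / 2 = 62115.2 s ≈ 17.3 hours.

17.3 hours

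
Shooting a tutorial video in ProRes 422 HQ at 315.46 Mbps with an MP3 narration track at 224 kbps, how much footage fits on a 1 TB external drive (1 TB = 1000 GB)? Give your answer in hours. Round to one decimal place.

7.0 hours

Audio: 224 kbps = 0.224 Mbps.
Total bitrate: 315.46 + 0.224 = 315.684 Mbps.
Capacity: 1 TB = 8,000,000 Mb.
Recording time: 8,000,000 / 315.684 = 25,342 s ≈ 7.04 hours.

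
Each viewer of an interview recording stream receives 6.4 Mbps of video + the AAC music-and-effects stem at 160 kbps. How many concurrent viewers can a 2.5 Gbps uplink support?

381

Audio: 160 kbps = 0.160 Mbps.
Per-viewer media rate: 6.560 Mbps.
2.5 Gbps = 2,500 Mbps; 2,500 / 6.560 = 381.10 → 381 viewers.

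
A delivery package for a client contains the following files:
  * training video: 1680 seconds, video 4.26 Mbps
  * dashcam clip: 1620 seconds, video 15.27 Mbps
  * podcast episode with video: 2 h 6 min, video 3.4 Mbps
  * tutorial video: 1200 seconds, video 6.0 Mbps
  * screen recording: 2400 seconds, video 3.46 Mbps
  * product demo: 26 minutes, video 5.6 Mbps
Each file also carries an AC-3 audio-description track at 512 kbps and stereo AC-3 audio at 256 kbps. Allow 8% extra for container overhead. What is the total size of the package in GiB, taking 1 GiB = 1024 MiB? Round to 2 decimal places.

Audio total: 512 + 256 = 768 kbps = 0.768 Mbps.
training video: 5.028 Mbps × 1680 s × 1.08 = 9122.8 Mb
dashcam clip: 16.038 Mbps × 1620 s × 1.08 = 28060.1 Mb
podcast episode with video: 4.168 Mbps × 7560 s × 1.08 = 34030.9 Mb
tutorial video: 6.768 Mbps × 1200 s × 1.08 = 8771.3 Mb
screen recording: 4.228 Mbps × 2400 s × 1.08 = 10959.0 Mb
product demo: 6.368 Mbps × 1560 s × 1.08 = 10728.8 Mb
Total: 101672.9 Mb = 12709.1 MB.
= 11.84 GiB.

11.84 GiB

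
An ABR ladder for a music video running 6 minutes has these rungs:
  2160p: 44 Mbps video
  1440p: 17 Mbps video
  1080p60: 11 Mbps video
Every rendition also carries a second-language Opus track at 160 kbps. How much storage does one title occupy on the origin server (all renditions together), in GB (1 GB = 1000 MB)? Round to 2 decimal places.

3.26 GB

6 min = 360 s
Audio: 160 kbps = 0.160 Mbps.
Sum of rendition bitrates: (44+0.160) + (17+0.160) + (11+0.160) = 72.480 Mbps.
× 360 s = 26,093 Mb = 3,262 MB = 3.262 GB.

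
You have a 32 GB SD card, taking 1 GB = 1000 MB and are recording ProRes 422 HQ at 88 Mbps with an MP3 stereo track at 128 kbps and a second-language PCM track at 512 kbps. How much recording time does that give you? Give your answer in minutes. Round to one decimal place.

48.1 minutes

Audio total: 128 + 512 = 640 kbps = 0.640 Mbps.
Total bitrate: 88 + 0.640 = 88.640 Mbps.
Capacity: 32 GB = 256,000 Mb.
Recording time: 256,000 / 88.640 = 2,888 s ≈ 48.1 minutes.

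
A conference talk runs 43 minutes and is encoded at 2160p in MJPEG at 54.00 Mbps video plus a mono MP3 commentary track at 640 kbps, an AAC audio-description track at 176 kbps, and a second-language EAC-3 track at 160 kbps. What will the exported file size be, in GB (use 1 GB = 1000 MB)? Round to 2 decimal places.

43 min = 2580 s
Audio total: 640 + 176 + 160 = 976 kbps = 0.976 Mbps.
Total bitrate: 54.00 + 0.976 = 54.976 Mbps.
Stream data: 54.976 Mbps × 2580 s = 141838.1 Mb.
141,838 Mb ÷ 8 = 17,730 MB → 17.73 GB.

17.73 GB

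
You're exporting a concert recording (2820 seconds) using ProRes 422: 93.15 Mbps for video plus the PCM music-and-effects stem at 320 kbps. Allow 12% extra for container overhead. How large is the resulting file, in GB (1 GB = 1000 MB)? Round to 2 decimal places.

Audio: 320 kbps = 0.320 Mbps.
Total bitrate: 93.15 + 0.320 = 93.470 Mbps.
Stream data: 93.470 Mbps × 2820 s = 263585.4 Mb.
With 12% container overhead: ×1.12.
295,216 Mb ÷ 8 = 36,902 MB → 36.90 GB.

36.90 GB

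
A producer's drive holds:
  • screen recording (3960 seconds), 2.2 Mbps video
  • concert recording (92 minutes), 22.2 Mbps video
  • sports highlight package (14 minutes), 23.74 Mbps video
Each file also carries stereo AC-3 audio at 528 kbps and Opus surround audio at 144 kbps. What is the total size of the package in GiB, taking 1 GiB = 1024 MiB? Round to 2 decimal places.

Audio total: 528 + 144 = 672 kbps = 0.672 Mbps.
screen recording: 2.872 Mbps × 3960 s = 11373.1 Mb
concert recording: 22.872 Mbps × 5520 s = 126253.4 Mb
sports highlight package: 24.412 Mbps × 840 s = 20506.1 Mb
Total: 158132.6 Mb = 19766.6 MB.
= 18.41 GiB.

18.41 GiB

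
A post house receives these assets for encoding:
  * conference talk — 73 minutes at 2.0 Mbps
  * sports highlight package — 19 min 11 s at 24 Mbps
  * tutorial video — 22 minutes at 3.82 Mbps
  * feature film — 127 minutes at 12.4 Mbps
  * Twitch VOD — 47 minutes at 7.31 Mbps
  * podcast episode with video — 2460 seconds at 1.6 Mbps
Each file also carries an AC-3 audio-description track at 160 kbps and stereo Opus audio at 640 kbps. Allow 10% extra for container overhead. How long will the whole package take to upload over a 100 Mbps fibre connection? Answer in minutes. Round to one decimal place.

32.3 minutes

Audio total: 160 + 640 = 800 kbps = 0.800 Mbps.
conference talk: 2.800 Mbps × 4380 s × 1.10 = 13490.4 Mb
sports highlight package: 24.800 Mbps × 1151 s × 1.10 = 31399.3 Mb
tutorial video: 4.620 Mbps × 1320 s × 1.10 = 6708.2 Mb
feature film: 13.200 Mbps × 7620 s × 1.10 = 110642.4 Mb
Twitch VOD: 8.110 Mbps × 2820 s × 1.10 = 25157.2 Mb
podcast episode with video: 2.400 Mbps × 2460 s × 1.10 = 6494.4 Mb
Total: 193891.9 Mb = 24236.5 MB.
At 100 Mbps: 193891.9 / 100 = 1939 s ≈ 32.3 minutes.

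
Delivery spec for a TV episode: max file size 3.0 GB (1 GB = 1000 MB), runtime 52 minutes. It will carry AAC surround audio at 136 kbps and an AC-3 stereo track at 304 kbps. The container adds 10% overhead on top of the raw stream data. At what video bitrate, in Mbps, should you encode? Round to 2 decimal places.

6.55 Mbps

Budget: 3.0 GB = 24000.0 Mb.
Stream payload after overhead: 24000.0 / 1.10 = 21818.2 Mb.
52 min = 3120 s
Total bitrate budget: 21818.2 Mb / 3120 s = 6.993 Mbps.
Audio total: 136 + 304 = 440 kbps = 0.440 Mbps.
Video: 6.993 − 0.440 = 6.553 Mbps.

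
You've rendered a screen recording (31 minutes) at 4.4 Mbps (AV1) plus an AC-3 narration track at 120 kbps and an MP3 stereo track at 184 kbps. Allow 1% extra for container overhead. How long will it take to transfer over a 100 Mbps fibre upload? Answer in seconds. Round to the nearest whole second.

88 seconds

31 min = 1860 s
Audio total: 120 + 184 = 304 kbps = 0.304 Mbps.
Total bitrate: 4.704 Mbps.
File: 4.704 Mbps × 1860 s = 8749.4 Mb.
With 1% container overhead: ×1.01. → 8836.9 Mb.
At 100 Mbps: 8836.9 / 100 = 88.4 s ≈ 88.4 seconds.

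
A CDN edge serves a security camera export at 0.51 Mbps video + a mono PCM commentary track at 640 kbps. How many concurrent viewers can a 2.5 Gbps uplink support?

Audio: 640 kbps = 0.640 Mbps.
Per-viewer media rate: 1.150 Mbps.
2.5 Gbps = 2,500 Mbps; 2,500 / 1.150 = 2173.91 → 2173 viewers.

2173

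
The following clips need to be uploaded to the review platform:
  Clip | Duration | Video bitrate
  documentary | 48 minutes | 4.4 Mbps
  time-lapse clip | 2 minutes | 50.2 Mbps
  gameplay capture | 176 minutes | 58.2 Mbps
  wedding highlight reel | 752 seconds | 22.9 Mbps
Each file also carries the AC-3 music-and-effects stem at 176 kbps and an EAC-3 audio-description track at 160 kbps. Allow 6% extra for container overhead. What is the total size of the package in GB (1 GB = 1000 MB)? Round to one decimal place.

86.8 GB

Audio total: 176 + 160 = 336 kbps = 0.336 Mbps.
documentary: 4.736 Mbps × 2880 s × 1.06 = 14458.1 Mb
time-lapse clip: 50.536 Mbps × 120 s × 1.06 = 6428.2 Mb
gameplay capture: 58.536 Mbps × 10560 s × 1.06 = 655228.6 Mb
wedding highlight reel: 23.236 Mbps × 752 s × 1.06 = 18521.9 Mb
Total: 694636.7 Mb = 86829.6 MB.
= 86.83 GB.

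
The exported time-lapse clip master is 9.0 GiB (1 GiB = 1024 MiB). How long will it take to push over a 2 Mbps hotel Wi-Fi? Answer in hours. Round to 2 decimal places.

10.74 hours

File: 9.0 GiB = 77309.4 Mb.
At 2 Mbps: 77309.4 / 2 = 38654.7 s ≈ 10.7 hours.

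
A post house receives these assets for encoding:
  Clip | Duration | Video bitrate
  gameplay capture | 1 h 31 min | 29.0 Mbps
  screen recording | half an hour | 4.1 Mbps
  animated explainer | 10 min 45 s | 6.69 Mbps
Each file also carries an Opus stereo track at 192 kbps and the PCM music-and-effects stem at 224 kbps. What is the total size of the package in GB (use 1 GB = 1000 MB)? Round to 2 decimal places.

Audio total: 192 + 224 = 416 kbps = 0.416 Mbps.
gameplay capture: 29.416 Mbps × 5460 s = 160611.4 Mb
screen recording: 4.516 Mbps × 1800 s = 8128.8 Mb
animated explainer: 7.106 Mbps × 645 s = 4583.4 Mb
Total: 173323.5 Mb = 21665.4 MB.
= 21.67 GB.

21.67 GB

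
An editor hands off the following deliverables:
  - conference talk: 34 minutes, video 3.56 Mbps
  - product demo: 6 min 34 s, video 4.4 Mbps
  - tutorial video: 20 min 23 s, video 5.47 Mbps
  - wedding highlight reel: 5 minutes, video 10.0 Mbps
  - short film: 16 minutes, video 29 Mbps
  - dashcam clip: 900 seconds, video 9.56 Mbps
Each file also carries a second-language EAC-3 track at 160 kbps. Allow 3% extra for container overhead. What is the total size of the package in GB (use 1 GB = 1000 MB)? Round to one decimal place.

Audio: 160 kbps = 0.160 Mbps.
conference talk: 3.720 Mbps × 2040 s × 1.03 = 7816.5 Mb
product demo: 4.560 Mbps × 394 s × 1.03 = 1850.5 Mb
tutorial video: 5.630 Mbps × 1223 s × 1.03 = 7092.1 Mb
wedding highlight reel: 10.160 Mbps × 300 s × 1.03 = 3139.4 Mb
short film: 29.160 Mbps × 960 s × 1.03 = 28833.4 Mb
dashcam clip: 9.720 Mbps × 900 s × 1.03 = 9010.4 Mb
Total: 57742.3 Mb = 7217.8 MB.
= 7.218 GB.

7.2 GB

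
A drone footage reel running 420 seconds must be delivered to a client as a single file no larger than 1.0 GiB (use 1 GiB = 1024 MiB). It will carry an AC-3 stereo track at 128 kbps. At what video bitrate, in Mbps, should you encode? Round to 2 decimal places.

20.32 Mbps

Budget: 1.0 GiB = 8589.9 Mb.
Total bitrate budget: 8589.9 Mb / 420 s = 20.452 Mbps.
Audio: 128 kbps = 0.128 Mbps.
Video: 20.452 − 0.128 = 20.324 Mbps.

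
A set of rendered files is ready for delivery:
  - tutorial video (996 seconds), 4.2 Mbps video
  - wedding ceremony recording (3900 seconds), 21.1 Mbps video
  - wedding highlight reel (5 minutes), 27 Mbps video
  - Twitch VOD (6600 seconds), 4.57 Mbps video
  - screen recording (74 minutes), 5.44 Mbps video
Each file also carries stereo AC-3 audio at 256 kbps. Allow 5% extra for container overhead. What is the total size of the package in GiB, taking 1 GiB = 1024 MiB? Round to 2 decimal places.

18.71 GiB

Audio: 256 kbps = 0.256 Mbps.
tutorial video: 4.456 Mbps × 996 s × 1.05 = 4660.1 Mb
wedding ceremony recording: 21.356 Mbps × 3900 s × 1.05 = 87452.8 Mb
wedding highlight reel: 27.256 Mbps × 300 s × 1.05 = 8585.6 Mb
Twitch VOD: 4.826 Mbps × 6600 s × 1.05 = 33444.2 Mb
screen recording: 5.696 Mbps × 4440 s × 1.05 = 26554.8 Mb
Total: 160697.5 Mb = 20087.2 MB.
= 18.71 GiB.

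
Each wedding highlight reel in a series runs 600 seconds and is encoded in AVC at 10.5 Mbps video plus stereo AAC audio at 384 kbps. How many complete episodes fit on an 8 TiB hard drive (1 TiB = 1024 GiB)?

Audio: 384 kbps = 0.384 Mbps.
Total bitrate: 10.884 Mbps.
Per item: 10.884 Mbps × 600 s = 6,530 Mb = 816.3 MB.
Capacity: 8 TiB = 70,368,744 Mb; 10775.56 items → 10775 complete.

10775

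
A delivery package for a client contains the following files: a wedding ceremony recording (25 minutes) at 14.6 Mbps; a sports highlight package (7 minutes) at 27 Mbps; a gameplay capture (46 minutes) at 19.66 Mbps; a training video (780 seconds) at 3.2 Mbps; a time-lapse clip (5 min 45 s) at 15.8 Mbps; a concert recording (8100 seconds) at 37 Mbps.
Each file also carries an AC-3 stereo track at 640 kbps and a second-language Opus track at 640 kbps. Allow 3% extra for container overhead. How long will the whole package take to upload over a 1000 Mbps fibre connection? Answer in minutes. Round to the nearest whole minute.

7 minutes

Audio total: 640 + 640 = 1280 kbps = 1.280 Mbps.
wedding ceremony recording: 15.880 Mbps × 1500 s × 1.03 = 24534.6 Mb
sports highlight package: 28.280 Mbps × 420 s × 1.03 = 12233.9 Mb
gameplay capture: 20.940 Mbps × 2760 s × 1.03 = 59528.2 Mb
training video: 4.480 Mbps × 780 s × 1.03 = 3599.2 Mb
time-lapse clip: 17.080 Mbps × 345 s × 1.03 = 6069.4 Mb
concert recording: 38.280 Mbps × 8100 s × 1.03 = 319370.0 Mb
Total: 425335.4 Mb = 53166.9 MB.
At 1000 Mbps: 425335.4 / 1000 = 425 s ≈ 7.09 minutes.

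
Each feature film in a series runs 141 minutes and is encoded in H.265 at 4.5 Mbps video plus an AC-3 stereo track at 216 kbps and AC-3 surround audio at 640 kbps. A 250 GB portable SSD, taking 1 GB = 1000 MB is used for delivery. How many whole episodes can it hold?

44

141 min = 8460 s
Audio total: 216 + 640 = 856 kbps = 0.856 Mbps.
Total bitrate: 5.356 Mbps.
Per item: 5.356 Mbps × 8460 s = 45,312 Mb = 5,664 MB.
Capacity: 250 GB = 2,000,000 Mb; 44.14 items → 44 complete.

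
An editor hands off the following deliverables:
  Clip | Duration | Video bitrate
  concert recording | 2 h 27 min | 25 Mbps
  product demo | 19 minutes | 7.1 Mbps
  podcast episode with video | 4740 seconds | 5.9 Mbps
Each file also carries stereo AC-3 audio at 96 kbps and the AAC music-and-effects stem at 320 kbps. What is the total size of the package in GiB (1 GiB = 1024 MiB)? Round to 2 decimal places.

30.58 GiB

Audio total: 96 + 320 = 416 kbps = 0.416 Mbps.
concert recording: 25.416 Mbps × 8820 s = 224169.1 Mb
product demo: 7.516 Mbps × 1140 s = 8568.2 Mb
podcast episode with video: 6.316 Mbps × 4740 s = 29937.8 Mb
Total: 262675.2 Mb = 32834.4 MB.
= 30.58 GiB.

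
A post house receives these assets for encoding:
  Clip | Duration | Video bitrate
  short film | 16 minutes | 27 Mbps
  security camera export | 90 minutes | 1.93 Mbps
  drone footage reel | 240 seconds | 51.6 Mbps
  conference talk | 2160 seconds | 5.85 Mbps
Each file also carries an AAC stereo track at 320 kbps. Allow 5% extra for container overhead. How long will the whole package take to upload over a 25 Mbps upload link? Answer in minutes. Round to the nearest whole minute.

45 minutes

Audio: 320 kbps = 0.320 Mbps.
short film: 27.320 Mbps × 960 s × 1.05 = 27538.6 Mb
security camera export: 2.250 Mbps × 5400 s × 1.05 = 12757.5 Mb
drone footage reel: 51.920 Mbps × 240 s × 1.05 = 13083.8 Mb
conference talk: 6.170 Mbps × 2160 s × 1.05 = 13993.6 Mb
Total: 67373.5 Mb = 8421.7 MB.
At 25 Mbps: 67373.5 / 25 = 2695 s ≈ 44.9 minutes.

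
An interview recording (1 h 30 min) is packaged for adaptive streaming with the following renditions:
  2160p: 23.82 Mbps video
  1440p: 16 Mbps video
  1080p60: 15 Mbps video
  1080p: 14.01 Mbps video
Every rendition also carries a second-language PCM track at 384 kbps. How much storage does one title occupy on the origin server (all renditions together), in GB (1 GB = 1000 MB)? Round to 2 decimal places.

1 h 30 min = 90 min = 5400 s
Audio: 384 kbps = 0.384 Mbps.
Sum of rendition bitrates: (23.82+0.384) + (16+0.384) + (15+0.384) + (14.01+0.384) = 70.366 Mbps.
× 5400 s = 379,976 Mb = 47,497 MB = 47.50 GB.

47.50 GB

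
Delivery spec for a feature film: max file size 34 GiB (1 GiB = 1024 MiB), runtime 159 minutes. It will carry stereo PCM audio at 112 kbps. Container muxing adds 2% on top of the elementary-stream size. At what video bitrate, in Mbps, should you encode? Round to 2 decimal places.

Budget: 34 GiB = 292057.8 Mb.
Stream payload after overhead: 292057.8 / 1.02 = 286331.2 Mb.
159 min = 9540 s
Total bitrate budget: 286331.2 Mb / 9540 s = 30.014 Mbps.
Audio: 112 kbps = 0.112 Mbps.
Video: 30.014 − 0.112 = 29.902 Mbps.

29.90 Mbps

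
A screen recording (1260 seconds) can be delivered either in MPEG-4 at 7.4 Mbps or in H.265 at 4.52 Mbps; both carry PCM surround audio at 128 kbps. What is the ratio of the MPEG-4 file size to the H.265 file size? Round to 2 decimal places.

Audio: 128 kbps = 0.128 Mbps.
MPEG-4: 7.528 Mbps × 1260 s = 9485.3 Mb = 1.104 GiB.
H.265: 4.648 Mbps × 1260 s = 5856.5 Mb = 0.682 GiB.
Ratio: 1.104 / 0.682 = 1.620.

1.62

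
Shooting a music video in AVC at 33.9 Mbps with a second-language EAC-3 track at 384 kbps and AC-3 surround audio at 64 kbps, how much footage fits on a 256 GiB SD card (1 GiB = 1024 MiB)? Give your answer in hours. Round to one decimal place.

17.8 hours

Audio total: 384 + 64 = 448 kbps = 0.448 Mbps.
Total bitrate: 33.9 + 0.448 = 34.348 Mbps.
Capacity: 256 GiB = 2,199,023 Mb.
Recording time: 2,199,023 / 34.348 = 64,022 s ≈ 17.8 hours.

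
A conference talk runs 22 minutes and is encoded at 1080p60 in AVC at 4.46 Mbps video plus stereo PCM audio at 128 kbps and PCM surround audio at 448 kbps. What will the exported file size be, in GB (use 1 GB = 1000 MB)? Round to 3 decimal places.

0.831 GB

22 min = 1320 s
Audio total: 128 + 448 = 576 kbps = 0.576 Mbps.
Total bitrate: 4.46 + 0.576 = 5.036 Mbps.
Stream data: 5.036 Mbps × 1320 s = 6647.5 Mb.
6,648 Mb ÷ 8 = 830.9 MB → 0.8309 GB.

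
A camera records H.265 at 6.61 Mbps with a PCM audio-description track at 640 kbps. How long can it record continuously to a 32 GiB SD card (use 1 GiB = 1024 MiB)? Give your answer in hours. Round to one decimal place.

10.5 hours

Audio: 640 kbps = 0.640 Mbps.
Total bitrate: 6.61 + 0.640 = 7.250 Mbps.
Capacity: 32 GiB = 274,878 Mb.
Recording time: 274,878 / 7.250 = 37,914 s ≈ 10.5 hours.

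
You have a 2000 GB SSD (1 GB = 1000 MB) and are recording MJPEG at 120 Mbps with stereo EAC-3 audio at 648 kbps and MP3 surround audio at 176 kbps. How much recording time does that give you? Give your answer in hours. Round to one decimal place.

36.8 hours

Audio total: 648 + 176 = 824 kbps = 0.824 Mbps.
Total bitrate: 120 + 0.824 = 120.824 Mbps.
Capacity: 2000 GB = 16,000,000 Mb.
Recording time: 16,000,000 / 120.824 = 132,424 s ≈ 36.8 hours.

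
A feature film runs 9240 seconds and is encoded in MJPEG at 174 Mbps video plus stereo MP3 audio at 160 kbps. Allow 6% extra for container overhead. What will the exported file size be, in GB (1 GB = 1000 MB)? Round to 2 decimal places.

Audio: 160 kbps = 0.160 Mbps.
Total bitrate: 174 + 0.160 = 174.160 Mbps.
Stream data: 174.160 Mbps × 9240 s = 1609238.4 Mb.
With 6% container overhead: ×1.06.
1,705,793 Mb ÷ 8 = 213,224 MB → 213.2 GB.

213.22 GB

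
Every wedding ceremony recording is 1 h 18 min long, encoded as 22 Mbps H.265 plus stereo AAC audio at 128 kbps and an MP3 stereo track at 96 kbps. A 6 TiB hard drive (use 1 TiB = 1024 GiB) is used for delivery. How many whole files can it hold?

507

1 h 18 min = 78 min = 4680 s
Audio total: 128 + 96 = 224 kbps = 0.224 Mbps.
Total bitrate: 22.224 Mbps.
Per item: 22.224 Mbps × 4680 s = 104,008 Mb = 13,001 MB.
Capacity: 6 TiB = 52,776,558 Mb; 507.43 items → 507 complete.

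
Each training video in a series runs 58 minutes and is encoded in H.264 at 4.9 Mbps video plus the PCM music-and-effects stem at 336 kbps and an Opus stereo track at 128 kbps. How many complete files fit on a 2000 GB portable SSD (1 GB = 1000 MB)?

857

58 min = 3480 s
Audio total: 336 + 128 = 464 kbps = 0.464 Mbps.
Total bitrate: 5.364 Mbps.
Per item: 5.364 Mbps × 3480 s = 18,667 Mb = 2,333 MB.
Capacity: 2000 GB = 16,000,000 Mb; 857.14 items → 857 complete.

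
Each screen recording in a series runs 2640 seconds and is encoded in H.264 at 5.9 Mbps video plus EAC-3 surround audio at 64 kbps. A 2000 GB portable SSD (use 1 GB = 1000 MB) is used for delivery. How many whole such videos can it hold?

1016

Audio: 64 kbps = 0.064 Mbps.
Total bitrate: 5.964 Mbps.
Per item: 5.964 Mbps × 2640 s = 15,745 Mb = 1,968 MB.
Capacity: 2000 GB = 16,000,000 Mb; 1016.20 items → 1016 complete.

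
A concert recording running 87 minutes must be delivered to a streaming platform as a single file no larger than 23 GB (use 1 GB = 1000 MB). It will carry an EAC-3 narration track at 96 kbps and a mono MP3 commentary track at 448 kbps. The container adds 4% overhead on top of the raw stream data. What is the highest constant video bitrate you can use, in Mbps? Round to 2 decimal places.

Budget: 23 GB = 184000.0 Mb.
Stream payload after overhead: 184000.0 / 1.04 = 176923.1 Mb.
87 min = 5220 s
Total bitrate budget: 176923.1 Mb / 5220 s = 33.893 Mbps.
Audio total: 96 + 448 = 544 kbps = 0.544 Mbps.
Video: 33.893 − 0.544 = 33.349 Mbps.

33.35 Mbps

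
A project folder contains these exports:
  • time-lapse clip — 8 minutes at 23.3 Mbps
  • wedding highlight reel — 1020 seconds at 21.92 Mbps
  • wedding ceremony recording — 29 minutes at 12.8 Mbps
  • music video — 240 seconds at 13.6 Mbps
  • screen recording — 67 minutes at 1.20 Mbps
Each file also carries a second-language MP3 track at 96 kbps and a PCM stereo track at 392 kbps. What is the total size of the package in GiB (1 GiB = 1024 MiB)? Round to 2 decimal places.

7.87 GiB

Audio total: 96 + 392 = 488 kbps = 0.488 Mbps.
time-lapse clip: 23.788 Mbps × 480 s = 11418.2 Mb
wedding highlight reel: 22.408 Mbps × 1020 s = 22856.2 Mb
wedding ceremony recording: 13.288 Mbps × 1740 s = 23121.1 Mb
music video: 14.088 Mbps × 240 s = 3381.1 Mb
screen recording: 1.688 Mbps × 4020 s = 6785.8 Mb
Total: 67562.4 Mb = 8445.3 MB.
= 7.865 GiB.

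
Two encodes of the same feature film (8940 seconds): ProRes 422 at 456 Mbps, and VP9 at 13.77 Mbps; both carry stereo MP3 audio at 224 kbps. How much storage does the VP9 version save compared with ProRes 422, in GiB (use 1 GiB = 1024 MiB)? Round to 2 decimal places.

460.25 GiB

Audio: 224 kbps = 0.224 Mbps.
ProRes 422: 456.224 Mbps × 8940 s = 4078642.6 Mb = 474.816 GiB.
VP9: 13.994 Mbps × 8940 s = 125106.4 Mb = 14.564 GiB.
Saving: 474.816 − 14.564 = 460.252 GiB.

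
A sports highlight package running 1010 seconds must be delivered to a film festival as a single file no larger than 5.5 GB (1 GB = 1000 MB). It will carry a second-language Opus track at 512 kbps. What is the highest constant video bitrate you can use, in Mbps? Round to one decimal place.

Budget: 5.5 GB = 44000.0 Mb.
Total bitrate budget: 44000.0 Mb / 1010 s = 43.564 Mbps.
Audio: 512 kbps = 0.512 Mbps.
Video: 43.564 − 0.512 = 43.052 Mbps.

43.1 Mbps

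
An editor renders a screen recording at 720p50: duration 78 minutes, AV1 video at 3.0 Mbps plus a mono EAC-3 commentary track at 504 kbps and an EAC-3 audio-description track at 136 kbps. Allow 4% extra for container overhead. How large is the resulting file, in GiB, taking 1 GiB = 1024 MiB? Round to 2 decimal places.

78 min = 4680 s
Audio total: 504 + 136 = 640 kbps = 0.640 Mbps.
Total bitrate: 3.0 + 0.640 = 3.640 Mbps.
Stream data: 3.640 Mbps × 4680 s = 17035.2 Mb.
With 4% container overhead: ×1.04.
17,717 Mb = 2,214,576,000 bytes ÷ 1,073,741,824 = 2.062 GiB.

2.06 GiB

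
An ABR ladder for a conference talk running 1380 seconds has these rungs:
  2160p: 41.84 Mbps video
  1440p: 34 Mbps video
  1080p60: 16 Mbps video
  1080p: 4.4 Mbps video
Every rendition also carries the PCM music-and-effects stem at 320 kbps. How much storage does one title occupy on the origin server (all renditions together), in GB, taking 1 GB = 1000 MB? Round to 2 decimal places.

Audio: 320 kbps = 0.320 Mbps.
Sum of rendition bitrates: (41.84+0.320) + (34+0.320) + (16+0.320) + (4.4+0.320) = 97.520 Mbps.
× 1380 s = 134,578 Mb = 16,822 MB = 16.82 GB.

16.82 GB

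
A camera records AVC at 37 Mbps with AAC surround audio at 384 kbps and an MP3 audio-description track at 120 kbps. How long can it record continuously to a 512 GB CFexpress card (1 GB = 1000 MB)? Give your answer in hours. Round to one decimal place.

Audio total: 384 + 120 = 504 kbps = 0.504 Mbps.
Total bitrate: 37 + 0.504 = 37.504 Mbps.
Capacity: 512 GB = 4,096,000 Mb.
Recording time: 4,096,000 / 37.504 = 109,215 s ≈ 30.3 hours.

30.3 hours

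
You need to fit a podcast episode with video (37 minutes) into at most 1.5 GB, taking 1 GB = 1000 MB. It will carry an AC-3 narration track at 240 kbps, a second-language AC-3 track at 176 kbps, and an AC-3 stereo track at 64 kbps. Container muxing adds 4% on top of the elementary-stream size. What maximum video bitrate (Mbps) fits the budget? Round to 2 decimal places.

Budget: 1.5 GB = 12000.0 Mb.
Stream payload after overhead: 12000.0 / 1.04 = 11538.5 Mb.
37 min = 2220 s
Total bitrate budget: 11538.5 Mb / 2220 s = 5.198 Mbps.
Audio total: 240 + 176 + 64 = 480 kbps = 0.480 Mbps.
Video: 5.198 − 0.480 = 4.718 Mbps.

4.72 Mbps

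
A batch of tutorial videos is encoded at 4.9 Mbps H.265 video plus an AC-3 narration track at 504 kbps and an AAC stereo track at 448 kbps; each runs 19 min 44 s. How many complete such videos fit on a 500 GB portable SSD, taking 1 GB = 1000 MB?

577

19 min 44 s = 1184 s
Audio total: 504 + 448 = 952 kbps = 0.952 Mbps.
Total bitrate: 5.852 Mbps.
Per item: 5.852 Mbps × 1184 s = 6,929 Mb = 866.1 MB.
Capacity: 500 GB = 4,000,000 Mb; 577.30 items → 577 complete.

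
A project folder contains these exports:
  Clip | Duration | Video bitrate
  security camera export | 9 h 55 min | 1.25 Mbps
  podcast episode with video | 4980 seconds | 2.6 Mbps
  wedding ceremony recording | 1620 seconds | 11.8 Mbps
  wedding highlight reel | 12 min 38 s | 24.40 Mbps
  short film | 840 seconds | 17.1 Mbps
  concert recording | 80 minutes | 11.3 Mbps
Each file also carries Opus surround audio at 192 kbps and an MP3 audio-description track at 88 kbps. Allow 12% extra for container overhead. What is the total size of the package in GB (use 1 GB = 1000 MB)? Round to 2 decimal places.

Audio total: 192 + 88 = 280 kbps = 0.280 Mbps.
security camera export: 1.530 Mbps × 35700 s × 1.12 = 61175.5 Mb
podcast episode with video: 2.880 Mbps × 4980 s × 1.12 = 16063.5 Mb
wedding ceremony recording: 12.080 Mbps × 1620 s × 1.12 = 21918.0 Mb
wedding highlight reel: 24.680 Mbps × 758 s × 1.12 = 20952.3 Mb
short film: 17.380 Mbps × 840 s × 1.12 = 16351.1 Mb
concert recording: 11.580 Mbps × 4800 s × 1.12 = 62254.1 Mb
Total: 198714.5 Mb = 24839.3 MB.
= 24.84 GB.

24.84 GB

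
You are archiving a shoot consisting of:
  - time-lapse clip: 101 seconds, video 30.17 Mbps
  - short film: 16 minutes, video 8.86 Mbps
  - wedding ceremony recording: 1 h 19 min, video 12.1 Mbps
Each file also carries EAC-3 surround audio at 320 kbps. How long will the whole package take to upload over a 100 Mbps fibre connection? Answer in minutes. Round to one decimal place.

11.8 minutes

Audio: 320 kbps = 0.320 Mbps.
time-lapse clip: 30.490 Mbps × 101 s = 3079.5 Mb
short film: 9.180 Mbps × 960 s = 8812.8 Mb
wedding ceremony recording: 12.420 Mbps × 4740 s = 58870.8 Mb
Total: 70763.1 Mb = 8845.4 MB.
At 100 Mbps: 70763.1 / 100 = 708 s ≈ 11.8 minutes.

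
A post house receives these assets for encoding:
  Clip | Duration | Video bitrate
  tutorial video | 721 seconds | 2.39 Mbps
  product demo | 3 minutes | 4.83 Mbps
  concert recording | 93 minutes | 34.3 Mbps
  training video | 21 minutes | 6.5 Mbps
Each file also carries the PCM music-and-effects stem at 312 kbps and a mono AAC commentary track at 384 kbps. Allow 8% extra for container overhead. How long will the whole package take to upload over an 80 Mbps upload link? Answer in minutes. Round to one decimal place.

46.7 minutes

Audio total: 312 + 384 = 696 kbps = 0.696 Mbps.
tutorial video: 3.086 Mbps × 721 s × 1.08 = 2403.0 Mb
product demo: 5.526 Mbps × 180 s × 1.08 = 1074.3 Mb
concert recording: 34.996 Mbps × 5580 s × 1.08 = 210899.9 Mb
training video: 7.196 Mbps × 1260 s × 1.08 = 9792.3 Mb
Total: 224169.5 Mb = 28021.2 MB.
At 80 Mbps: 224169.5 / 80 = 2802 s ≈ 46.7 minutes.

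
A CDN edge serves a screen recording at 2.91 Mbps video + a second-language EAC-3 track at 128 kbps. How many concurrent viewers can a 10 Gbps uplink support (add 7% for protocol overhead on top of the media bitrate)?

3076

Audio: 128 kbps = 0.128 Mbps.
Per-viewer media rate: 3.038 Mbps.
On the wire with 7% overhead: 3.251 Mbps.
10 Gbps = 10,000 Mbps; 10,000 / 3.251 = 3076.30 → 3076 viewers.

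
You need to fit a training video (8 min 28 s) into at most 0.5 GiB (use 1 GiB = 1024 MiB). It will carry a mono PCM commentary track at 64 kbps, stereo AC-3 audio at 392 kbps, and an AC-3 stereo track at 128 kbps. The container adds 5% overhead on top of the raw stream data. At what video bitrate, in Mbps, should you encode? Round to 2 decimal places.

Budget: 0.5 GiB = 4295.0 Mb.
Stream payload after overhead: 4295.0 / 1.05 = 4090.4 Mb.
8 min 28 s = 508 s
Total bitrate budget: 4090.4 Mb / 508 s = 8.052 Mbps.
Audio total: 64 + 392 + 128 = 584 kbps = 0.584 Mbps.
Video: 8.052 − 0.584 = 7.468 Mbps.

7.47 Mbps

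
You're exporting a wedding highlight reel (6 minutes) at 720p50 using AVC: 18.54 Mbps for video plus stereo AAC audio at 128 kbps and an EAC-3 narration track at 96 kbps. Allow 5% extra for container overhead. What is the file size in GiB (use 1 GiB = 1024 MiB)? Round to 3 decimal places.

0.826 GiB

6 min = 360 s
Audio total: 128 + 96 = 224 kbps = 0.224 Mbps.
Total bitrate: 18.54 + 0.224 = 18.764 Mbps.
Stream data: 18.764 Mbps × 360 s = 6755.0 Mb.
With 5% container overhead: ×1.05.
7,093 Mb = 886,599,000 bytes ÷ 1,073,741,824 = 0.8257 GiB.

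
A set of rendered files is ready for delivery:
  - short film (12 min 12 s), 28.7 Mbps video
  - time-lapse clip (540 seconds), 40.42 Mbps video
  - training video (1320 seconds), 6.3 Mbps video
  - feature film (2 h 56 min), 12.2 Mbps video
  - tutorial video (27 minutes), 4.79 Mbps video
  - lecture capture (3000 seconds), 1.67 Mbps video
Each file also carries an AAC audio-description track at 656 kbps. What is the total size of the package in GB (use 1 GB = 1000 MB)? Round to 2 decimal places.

25.55 GB

Audio: 656 kbps = 0.656 Mbps.
short film: 29.356 Mbps × 732 s = 21488.6 Mb
time-lapse clip: 41.076 Mbps × 540 s = 22181.0 Mb
training video: 6.956 Mbps × 1320 s = 9181.9 Mb
feature film: 12.856 Mbps × 10560 s = 135759.4 Mb
tutorial video: 5.446 Mbps × 1620 s = 8822.5 Mb
lecture capture: 2.326 Mbps × 3000 s = 6978.0 Mb
Total: 204411.4 Mb = 25551.4 MB.
= 25.55 GB.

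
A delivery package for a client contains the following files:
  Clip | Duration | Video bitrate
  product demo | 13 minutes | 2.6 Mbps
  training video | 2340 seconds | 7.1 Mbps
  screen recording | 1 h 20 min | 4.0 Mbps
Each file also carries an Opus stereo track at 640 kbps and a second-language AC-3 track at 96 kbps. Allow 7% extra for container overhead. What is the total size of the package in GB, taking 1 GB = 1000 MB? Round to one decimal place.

Audio total: 640 + 96 = 736 kbps = 0.736 Mbps.
product demo: 3.336 Mbps × 780 s × 1.07 = 2784.2 Mb
training video: 7.836 Mbps × 2340 s × 1.07 = 19619.8 Mb
screen recording: 4.736 Mbps × 4800 s × 1.07 = 24324.1 Mb
Total: 46728.1 Mb = 5841.0 MB.
= 5.841 GB.

5.8 GB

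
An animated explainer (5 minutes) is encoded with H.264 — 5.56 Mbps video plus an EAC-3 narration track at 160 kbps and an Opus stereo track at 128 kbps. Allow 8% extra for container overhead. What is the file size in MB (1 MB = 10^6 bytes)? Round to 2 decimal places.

5 min = 300 s
Audio total: 160 + 128 = 288 kbps = 0.288 Mbps.
Total bitrate: 5.56 + 0.288 = 5.848 Mbps.
Stream data: 5.848 Mbps × 300 s = 1754.4 Mb.
With 8% container overhead: ×1.08.
1,895 Mb ÷ 8 = 236.8 MB → 236.8 MB.

236.84 MB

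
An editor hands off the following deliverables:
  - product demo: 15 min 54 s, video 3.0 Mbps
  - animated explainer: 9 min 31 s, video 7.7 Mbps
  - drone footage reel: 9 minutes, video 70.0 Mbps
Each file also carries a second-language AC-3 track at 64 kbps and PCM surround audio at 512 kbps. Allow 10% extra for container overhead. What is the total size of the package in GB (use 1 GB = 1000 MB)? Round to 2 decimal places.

6.36 GB

Audio total: 64 + 512 = 576 kbps = 0.576 Mbps.
product demo: 3.576 Mbps × 954 s × 1.10 = 3752.7 Mb
animated explainer: 8.276 Mbps × 571 s × 1.10 = 5198.2 Mb
drone footage reel: 70.576 Mbps × 540 s × 1.10 = 41922.1 Mb
Total: 50873.0 Mb = 6359.1 MB.
= 6.359 GB.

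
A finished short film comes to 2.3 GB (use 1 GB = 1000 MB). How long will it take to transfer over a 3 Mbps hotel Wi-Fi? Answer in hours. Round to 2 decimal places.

File: 2.3 GB = 18400.0 Mb.
At 3 Mbps: 18400.0 / 3 = 6133.3 s ≈ 1.7 hours.

1.70 hours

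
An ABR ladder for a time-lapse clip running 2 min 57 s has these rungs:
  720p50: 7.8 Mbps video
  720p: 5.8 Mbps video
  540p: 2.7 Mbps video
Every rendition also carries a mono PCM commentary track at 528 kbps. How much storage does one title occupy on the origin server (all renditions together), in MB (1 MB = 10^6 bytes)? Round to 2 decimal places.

2 min 57 s = 177 s
Audio: 528 kbps = 0.528 Mbps.
Sum of rendition bitrates: (7.8+0.528) + (5.8+0.528) + (2.7+0.528) = 17.884 Mbps.
× 177 s = 3,165 Mb = 395.7 MB = 395.7 MB.

395.68 MB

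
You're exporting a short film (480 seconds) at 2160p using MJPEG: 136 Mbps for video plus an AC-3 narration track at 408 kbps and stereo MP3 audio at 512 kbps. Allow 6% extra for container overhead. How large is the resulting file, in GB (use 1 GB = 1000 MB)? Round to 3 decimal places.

8.708 GB

Audio total: 408 + 512 = 920 kbps = 0.920 Mbps.
Total bitrate: 136 + 0.920 = 136.920 Mbps.
Stream data: 136.920 Mbps × 480 s = 65721.6 Mb.
With 6% container overhead: ×1.06.
69,665 Mb ÷ 8 = 8,708 MB → 8.708 GB.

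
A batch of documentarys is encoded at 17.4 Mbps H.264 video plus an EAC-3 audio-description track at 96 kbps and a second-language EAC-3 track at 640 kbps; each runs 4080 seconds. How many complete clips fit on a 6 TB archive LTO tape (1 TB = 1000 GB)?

648

Audio total: 96 + 640 = 736 kbps = 0.736 Mbps.
Total bitrate: 18.136 Mbps.
Per item: 18.136 Mbps × 4080 s = 73,995 Mb = 9,249 MB.
Capacity: 6 TB = 48,000,000 Mb; 648.69 items → 648 complete.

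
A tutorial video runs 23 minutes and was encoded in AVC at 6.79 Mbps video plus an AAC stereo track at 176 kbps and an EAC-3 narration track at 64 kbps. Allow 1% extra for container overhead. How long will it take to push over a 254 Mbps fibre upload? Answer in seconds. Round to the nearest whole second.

23 min = 1380 s
Audio total: 176 + 64 = 240 kbps = 0.240 Mbps.
Total bitrate: 7.030 Mbps.
File: 7.030 Mbps × 1380 s = 9701.4 Mb.
With 1% container overhead: ×1.01. → 9798.4 Mb.
At 254 Mbps: 9798.4 / 254 = 38.6 s ≈ 38.6 seconds.

39 seconds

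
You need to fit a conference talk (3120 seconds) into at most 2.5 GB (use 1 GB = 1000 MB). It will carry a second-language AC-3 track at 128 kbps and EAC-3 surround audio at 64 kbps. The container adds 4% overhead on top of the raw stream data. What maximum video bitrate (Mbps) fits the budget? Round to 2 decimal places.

Budget: 2.5 GB = 20000.0 Mb.
Stream payload after overhead: 20000.0 / 1.04 = 19230.8 Mb.
Total bitrate budget: 19230.8 Mb / 3120 s = 6.164 Mbps.
Audio total: 128 + 64 = 192 kbps = 0.192 Mbps.
Video: 6.164 − 0.192 = 5.972 Mbps.

5.97 Mbps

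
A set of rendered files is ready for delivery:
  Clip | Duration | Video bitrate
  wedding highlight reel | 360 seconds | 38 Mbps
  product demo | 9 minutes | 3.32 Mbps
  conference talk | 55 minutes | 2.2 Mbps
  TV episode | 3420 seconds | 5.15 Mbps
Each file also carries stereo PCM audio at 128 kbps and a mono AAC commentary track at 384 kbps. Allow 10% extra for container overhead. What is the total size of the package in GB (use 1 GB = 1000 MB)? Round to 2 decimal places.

Audio total: 128 + 384 = 512 kbps = 0.512 Mbps.
wedding highlight reel: 38.512 Mbps × 360 s × 1.10 = 15250.8 Mb
product demo: 3.832 Mbps × 540 s × 1.10 = 2276.2 Mb
conference talk: 2.712 Mbps × 3300 s × 1.10 = 9844.6 Mb
TV episode: 5.662 Mbps × 3420 s × 1.10 = 21300.4 Mb
Total: 48672.0 Mb = 6084.0 MB.
= 6.084 GB.

6.08 GB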